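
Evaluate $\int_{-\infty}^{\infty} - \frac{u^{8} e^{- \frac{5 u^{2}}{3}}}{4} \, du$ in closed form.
$- \frac{1701 \sqrt{15} \sqrt{\pi}}{40000}$

Start from the elementary integral
$$J(a) = \int_{-\infty}^{\infty} - \frac{e^{- a u^{2}}}{4} \, du = - \frac{\sqrt{\pi}}{4 \sqrt{a}}.$$

Differentiating under the integral sign brings down a factor of $(-u^2)$:
$$\frac{dJ}{da} = \int_{-\infty}^{\infty} \frac{u^{2} e^{- a u^{2}}}{4} \, du = \frac{\sqrt{\pi}}{8 a^{\frac{3}{2}}}.$$

Repeating $4$ times in total — each differentiation brings down another $(-u^2)$ — gives
$$\frac{d^{4}J}{da^{4}} = \int_{-\infty}^{\infty} - \frac{u^{8} e^{- a u^{2}}}{4} \, du = - \frac{105 \sqrt{\pi}}{64 a^{\frac{9}{2}}},$$
and the integrand here is exactly the target integrand, so $I = - \frac{105 \sqrt{\pi}}{64 a^{\frac{9}{2}}}$.

Setting $a = \frac{5}{3}$:
$$I = - \frac{1701 \sqrt{15} \sqrt{\pi}}{40000}.$$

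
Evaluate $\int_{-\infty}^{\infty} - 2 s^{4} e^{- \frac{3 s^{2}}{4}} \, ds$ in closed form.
$- \frac{16 \sqrt{3} \sqrt{\pi}}{9}$

Begin with the known integral
$$J(a) = \int_{-\infty}^{\infty} - 2 e^{- a s^{2}} \, ds = - \frac{2 \sqrt{\pi}}{\sqrt{a}}.$$

Differentiating under the integral sign brings down a factor of $(-s^2)$:
$$\frac{dJ}{da} = \int_{-\infty}^{\infty} 2 s^{2} e^{- a s^{2}} \, ds = \frac{\sqrt{\pi}}{a^{\frac{3}{2}}}.$$

Repeating twice in total — each differentiation brings down another $(-s^2)$ — gives
$$\frac{d^{2}J}{da^{2}} = \int_{-\infty}^{\infty} - 2 s^{4} e^{- a s^{2}} \, ds = - \frac{3 \sqrt{\pi}}{2 a^{\frac{5}{2}}},$$
and the integrand here is exactly the target integrand, so $I = - \frac{3 \sqrt{\pi}}{2 a^{\frac{5}{2}}}$.

Setting $a = \frac{3}{4}$:
$$I = - \frac{16 \sqrt{3} \sqrt{\pi}}{9}.$$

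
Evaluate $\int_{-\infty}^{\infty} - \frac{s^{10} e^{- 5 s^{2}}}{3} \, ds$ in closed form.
$- \frac{63 \sqrt{5} \sqrt{\pi}}{100000}$

Consider the simpler parametrised integral
$$J(a) = \int_{-\infty}^{\infty} - \frac{e^{- a s^{2}}}{3} \, ds = - \frac{\sqrt{\pi}}{3 \sqrt{a}}.$$

Differentiating under the integral sign brings down a factor of $(-s^2)$:
$$\frac{dJ}{da} = \int_{-\infty}^{\infty} \frac{s^{2} e^{- a s^{2}}}{3} \, ds = \frac{\sqrt{\pi}}{6 a^{\frac{3}{2}}}.$$

Repeating $5$ times in total — each differentiation brings down another $(-s^2)$ — gives
$$\frac{d^{5}J}{da^{5}} = \int_{-\infty}^{\infty} \frac{s^{10} e^{- a s^{2}}}{3} \, ds = \frac{315 \sqrt{\pi}}{32 a^{\frac{11}{2}}},$$
and the integrand here is $(-1)^{5}$ times the target integrand, so $I = (-1)^{5}\,\frac{d^{5}J}{da^{5}} = - \frac{315 \sqrt{\pi}}{32 a^{\frac{11}{2}}}$.

Setting $a = 5$:
$$I = - \frac{63 \sqrt{5} \sqrt{\pi}}{100000}.$$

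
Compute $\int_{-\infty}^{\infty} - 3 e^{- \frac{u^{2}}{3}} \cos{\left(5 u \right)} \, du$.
$- \frac{3 \sqrt{3} \sqrt{\pi}}{e^{\frac{75}{4}}}$

Treat the cosine frequency as a parameter and define $I(b) = \int_{-\infty}^{\infty} - 3 e^{- \frac{u^{2}}{3}} \cos{\left(b u \right)} \, du$.

Differentiating under the integral sign,
$$I'(b) = \int_{-\infty}^{\infty} 3 u e^{- \frac{u^{2}}{3}} \sin{\left(b u \right)} \, du.$$

Integrate $\int_{-\infty}^{\infty} u \sin(b u)\, e^{- \frac{u^{2}}{3}}\, du$ by parts with $w = \sin(b u)$ and $dv = u\, e^{- \frac{u^{2}}{3}}\, du$, giving $v = - \frac{3 e^{- \frac{u^{2}}{3}}}{2}$. The boundary term vanishes and
$$\int_{-\infty}^{\infty} u \sin(b u)\, e^{- \frac{u^{2}}{3}}\, du = \frac{3 b}{2} \int_{-\infty}^{\infty} \cos(b u)\, e^{- \frac{u^{2}}{3}}\, du,$$
so $I'(b) = - \frac{3 b}{2}\, I(b)$.

This is a separable first-order ODE; solving with the initial condition $I(0) = \int_{-\infty}^{\infty} - 3 e^{- \frac{u^{2}}{3}}\,du = - 3 \sqrt{3} \sqrt{\pi}$ gives
$$I(b) = - 3 \sqrt{3} \sqrt{\pi} e^{- \frac{3 b^{2}}{4}}.$$

Setting $b = 5$:
$$I = - \frac{3 \sqrt{3} \sqrt{\pi}}{e^{\frac{75}{4}}}.$$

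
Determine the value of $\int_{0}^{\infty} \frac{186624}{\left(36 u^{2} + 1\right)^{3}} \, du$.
$5832 \pi$

Recall the elementary integral
$$J(a) = \int_{0}^{\infty} \frac{4}{a^{2} + u^{2}} \, du = \frac{2 \pi}{a}.$$

Differentiating under the integral sign with respect to $a$,
$$\frac{dJ}{da} = \int_{0}^{\infty} - \frac{8 a}{\left(a^{2} + u^{2}\right)^{2}} \, du = - \frac{2 \pi}{a^{2}},$$
so $\int_{0}^{\infty} \frac{4}{\left(a^{2} + u^{2}\right)^{2}} \, du = \frac{\pi}{a^{3}}$.

Repeating — each differentiation of $1/(u^2+a^2)^j$ produces $-2ja/(u^2+a^2)^{j+1}$ — and dividing through by $-2ja$ at each step yields, after $2$ differentiations in total,
$$\int_{0}^{\infty} \frac{4}{\left(a^{2} + u^{2}\right)^{3}} \, du = \frac{3 \pi}{4 a^{5}}.$$

Setting $a = \frac{1}{6}$:
$$I = 5832 \pi.$$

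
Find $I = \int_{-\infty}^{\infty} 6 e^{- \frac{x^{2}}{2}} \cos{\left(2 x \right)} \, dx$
$\frac{6 \sqrt{2} \sqrt{\pi}}{e^{2}}$

Let $b$ denote the cosine frequency and define $I(b) = \int_{-\infty}^{\infty} 6 e^{- \frac{x^{2}}{2}} \cos{\left(b x \right)} \, dx$.

Differentiating under the integral sign,
$$I'(b) = \int_{-\infty}^{\infty} - 6 x e^{- \frac{x^{2}}{2}} \sin{\left(b x \right)} \, dx.$$

Integrate $\int_{-\infty}^{\infty} x \sin(b x)\, e^{- \frac{x^{2}}{2}}\, dx$ by parts with $u = \sin(b x)$ and $dv = x\, e^{- \frac{x^{2}}{2}}\, dx$, giving $v = - e^{- \frac{x^{2}}{2}}$. The boundary term vanishes and
$$\int_{-\infty}^{\infty} x \sin(b x)\, e^{- \frac{x^{2}}{2}}\, dx = b \int_{-\infty}^{\infty} \cos(b x)\, e^{- \frac{x^{2}}{2}}\, dx,$$
so $I'(b) = - b\, I(b)$.

This is a separable first-order ODE; solving with the initial condition $I(0) = \int_{-\infty}^{\infty} 6 e^{- \frac{x^{2}}{2}}\,dx = 6 \sqrt{2} \sqrt{\pi}$ gives
$$I(b) = 6 \sqrt{2} \sqrt{\pi} e^{- \frac{b^{2}}{2}}.$$

Setting $b = 2$:
$$I = \frac{6 \sqrt{2} \sqrt{\pi}}{e^{2}}.$$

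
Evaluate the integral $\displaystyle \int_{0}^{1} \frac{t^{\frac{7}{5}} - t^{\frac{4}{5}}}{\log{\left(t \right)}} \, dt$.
$- \log{\left(\frac{3}{4} \right)}$

Consider the one-parameter family: let $I(a) = \int_{0}^{1} \frac{t^{\frac{7}{5}} - t^{a}}{\log{\left(t \right)}} \, dt$.

Since $\dfrac{\partial}{\partial a}\,t^{a} = t^{a} \ln t$, the $\ln t$ in the denominator cancels and
$$\frac{dI}{da} = \int_{0}^{1} -1 t^{a} \, dt = -1 \left[\frac{t^{a+1}}{a+1}\right]_0^1 = - \frac{1}{a + 1}.$$

Integrating with respect to $a$ gives $I(a) = - \log{\left(\frac{5 a}{12} + \frac{5}{12} \right)} + C$.

At $a = \frac{7}{5}$ the integrand is identically $0$, so $I(\frac{7}{5}) = 0$. The closed form gives $0$, hence $C = 0$.

Setting $a = \frac{4}{5}$:
$$I = - \log{\left(\frac{3}{4} \right)}.$$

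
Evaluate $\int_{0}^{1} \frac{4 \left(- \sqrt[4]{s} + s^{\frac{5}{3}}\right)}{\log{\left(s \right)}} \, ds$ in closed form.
$- \log{\left(\frac{50625}{1048576} \right)}$

Replace the exponent $\frac{1}{4}$ by a parameter $a$: let $I(a) = \int_{0}^{1} \frac{4 \left(s^{\frac{5}{3}} - s^{a}\right)}{\log{\left(s \right)}} \, ds$.

Since $\dfrac{\partial}{\partial a}\,s^{a} = s^{a} \ln s$, the $\ln s$ in the denominator cancels and
$$\frac{dI}{da} = \int_{0}^{1} -4 s^{a} \, ds = -4 \left[\frac{s^{a+1}}{a+1}\right]_0^1 = - \frac{4}{a + 1}.$$

Integrating with respect to $a$ gives $I(a) = - \log{\left(\frac{81 \left(a + 1\right)^{4}}{4096} \right)} + C$.

At $a = \frac{5}{3}$ the integrand is identically $0$, so $I(\frac{5}{3}) = 0$. The closed form gives $0$, hence $C = 0$.

Setting $a = \frac{1}{4}$:
$$I = - \log{\left(\frac{50625}{1048576} \right)}.$$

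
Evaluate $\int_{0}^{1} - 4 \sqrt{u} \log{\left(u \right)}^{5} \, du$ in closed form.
$\frac{10240}{243}$

Consider the simpler parametrised integral
$$J(a) = \int_{0}^{1} - 4 u^{a} \, du = - \frac{4}{a + 1}.$$

Differentiating under the integral sign brings down a factor of $\ln u$:
$$\frac{dJ}{da} = \int_{0}^{1} - 4 u^{a} \log{\left(u \right)} \, du = \frac{4}{\left(a + 1\right)^{2}}.$$

Repeating $5$ times in total — each differentiation brings down another $\ln u$ — gives
$$\frac{d^{5}J}{da^{5}} = \int_{0}^{1} - 4 u^{a} \log{\left(u \right)}^{5} \, du = \frac{480}{\left(a + 1\right)^{6}},$$
and the integrand here is exactly the target integrand, so $I = \frac{480}{\left(a + 1\right)^{6}}$.

Setting $a = \frac{1}{2}$:
$$I = \frac{10240}{243}.$$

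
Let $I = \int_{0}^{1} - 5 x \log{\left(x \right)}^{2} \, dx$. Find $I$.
$- \frac{5}{4}$

Begin with the known integral
$$J(a) = \int_{0}^{1} - 5 x^{a} \, dx = - \frac{5}{a + 1}.$$

Differentiating under the integral sign brings down a factor of $\ln x$:
$$\frac{dJ}{da} = \int_{0}^{1} - 5 x^{a} \log{\left(x \right)} \, dx = \frac{5}{\left(a + 1\right)^{2}}.$$

Repeating twice in total — each differentiation brings down another $\ln x$ — gives
$$\frac{d^{2}J}{da^{2}} = \int_{0}^{1} - 5 x^{a} \log{\left(x \right)}^{2} \, dx = - \frac{10}{\left(a + 1\right)^{3}},$$
and the integrand here is exactly the target integrand, so $I = - \frac{10}{\left(a + 1\right)^{3}}$.

Setting $a = 1$:
$$I = - \frac{5}{4}.$$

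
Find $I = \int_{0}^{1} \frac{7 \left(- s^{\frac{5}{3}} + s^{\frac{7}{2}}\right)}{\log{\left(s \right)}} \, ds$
$\log{\left(\frac{10460353203}{268435456} \right)}$

Introduce a parameter $a$ in the exponent: let $I(a) = \int_{0}^{1} \frac{7 \left(- s^{\frac{5}{3}} + s^{a}\right)}{\log{\left(s \right)}} \, ds$.

Since $\dfrac{\partial}{\partial a}\,s^{a} = s^{a} \ln s$, the $\ln s$ in the denominator cancels and
$$\frac{dI}{da} = \int_{0}^{1} 7 s^{a} \, ds = 7 \left[\frac{s^{a+1}}{a+1}\right]_0^1 = \frac{7}{a + 1}.$$

Integrating with respect to $a$ gives $I(a) = \log{\left(\frac{2187 \left(a + 1\right)^{7}}{2097152} \right)} + C$.

At $a = \frac{5}{3}$ the integrand is identically $0$, so $I(\frac{5}{3}) = 0$. The closed form gives $0$, hence $C = 0$.

Setting $a = \frac{7}{2}$:
$$I = \log{\left(\frac{10460353203}{268435456} \right)}.$$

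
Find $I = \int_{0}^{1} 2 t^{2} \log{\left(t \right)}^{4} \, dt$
$\frac{16}{81}$

Begin with the known integral
$$J(a) = \int_{0}^{1} 2 t^{a} \, dt = \frac{2}{a + 1}.$$

Differentiating under the integral sign brings down a factor of $\ln t$:
$$\frac{dJ}{da} = \int_{0}^{1} 2 t^{a} \log{\left(t \right)} \, dt = - \frac{2}{\left(a + 1\right)^{2}}.$$

Repeating $4$ times in total — each differentiation brings down another $\ln t$ — gives
$$\frac{d^{4}J}{da^{4}} = \int_{0}^{1} 2 t^{a} \log{\left(t \right)}^{4} \, dt = \frac{48}{\left(a + 1\right)^{5}},$$
and the integrand here is exactly the target integrand, so $I = \frac{48}{\left(a + 1\right)^{5}}$.

Setting $a = 2$:
$$I = \frac{16}{81}.$$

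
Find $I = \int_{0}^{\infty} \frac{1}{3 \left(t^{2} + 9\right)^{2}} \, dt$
$\frac{\pi}{324}$

Recall the elementary integral
$$J(a) = \int_{0}^{\infty} \frac{1}{3 \left(a^{2} + t^{2}\right)} \, dt = \frac{\pi}{6 a}.$$

Differentiating under the integral sign with respect to $a$,
$$\frac{dJ}{da} = \int_{0}^{\infty} - \frac{2 a}{3 \left(a^{2} + t^{2}\right)^{2}} \, dt = - \frac{\pi}{6 a^{2}},$$
so $\int_{0}^{\infty} \frac{1}{3 \left(a^{2} + t^{2}\right)^{2}} \, dt = \frac{\pi}{12 a^{3}}$.

Setting $a = 3$:
$$I = \frac{\pi}{324}.$$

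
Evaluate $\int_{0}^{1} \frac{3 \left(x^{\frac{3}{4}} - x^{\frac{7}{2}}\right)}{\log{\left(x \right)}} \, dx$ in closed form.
$- \log{\left(\frac{5832}{343} \right)}$

Consider the one-parameter family: let $I(a) = \int_{0}^{1} \frac{3 \left(x^{\frac{3}{4}} - x^{a}\right)}{\log{\left(x \right)}} \, dx$.

Since $\dfrac{\partial}{\partial a}\,x^{a} = x^{a} \ln x$, the $\ln x$ in the denominator cancels and
$$\frac{dI}{da} = \int_{0}^{1} -3 x^{a} \, dx = -3 \left[\frac{x^{a+1}}{a+1}\right]_0^1 = - \frac{3}{a + 1}.$$

Integrating with respect to $a$ gives $I(a) = - \log{\left(\frac{64 \left(a + 1\right)^{3}}{343} \right)} + C$.

At $a = \frac{3}{4}$ the integrand is identically $0$, so $I(\frac{3}{4}) = 0$. The closed form gives $0$, hence $C = 0$.

Setting $a = \frac{7}{2}$:
$$I = - \log{\left(\frac{5832}{343} \right)}.$$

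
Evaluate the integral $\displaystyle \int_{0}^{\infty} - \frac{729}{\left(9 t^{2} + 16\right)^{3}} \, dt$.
$- \frac{729 \pi}{16384}$

Start from the standard arctangent integral
$$J(a) = \int_{0}^{\infty} - \frac{1}{a^{2} + t^{2}} \, dt = - \frac{\pi}{2 a}.$$

Differentiating under the integral sign with respect to $a$,
$$\frac{dJ}{da} = \int_{0}^{\infty} \frac{2 a}{\left(a^{2} + t^{2}\right)^{2}} \, dt = \frac{\pi}{2 a^{2}},$$
so $\int_{0}^{\infty} - \frac{1}{\left(a^{2} + t^{2}\right)^{2}} \, dt = - \frac{\pi}{4 a^{3}}$.

Repeating — each differentiation of $1/(t^2+a^2)^j$ produces $-2ja/(t^2+a^2)^{j+1}$ — and dividing through by $-2ja$ at each step yields, after $2$ differentiations in total,
$$\int_{0}^{\infty} - \frac{1}{\left(a^{2} + t^{2}\right)^{3}} \, dt = - \frac{3 \pi}{16 a^{5}}.$$

Setting $a = \frac{4}{3}$:
$$I = - \frac{729 \pi}{16384}.$$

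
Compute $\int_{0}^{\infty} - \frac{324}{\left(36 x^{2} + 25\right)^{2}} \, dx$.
$- \frac{27 \pi}{250}$

Begin with the known result
$$J(a) = \int_{0}^{\infty} - \frac{1}{4 \left(a^{2} + x^{2}\right)} \, dx = - \frac{\pi}{8 a}.$$

Differentiating under the integral sign with respect to $a$,
$$\frac{dJ}{da} = \int_{0}^{\infty} \frac{a}{2 \left(a^{2} + x^{2}\right)^{2}} \, dx = \frac{\pi}{8 a^{2}},$$
so $\int_{0}^{\infty} - \frac{1}{4 \left(a^{2} + x^{2}\right)^{2}} \, dx = - \frac{\pi}{16 a^{3}}$.

Setting $a = \frac{5}{6}$:
$$I = - \frac{27 \pi}{250}.$$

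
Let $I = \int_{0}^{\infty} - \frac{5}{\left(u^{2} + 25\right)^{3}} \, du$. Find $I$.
$- \frac{3 \pi}{10000}$

Start from the standard arctangent integral
$$J(a) = \int_{0}^{\infty} - \frac{5}{a^{2} + u^{2}} \, du = - \frac{5 \pi}{2 a}.$$

Differentiating under the integral sign with respect to $a$,
$$\frac{dJ}{da} = \int_{0}^{\infty} \frac{10 a}{\left(a^{2} + u^{2}\right)^{2}} \, du = \frac{5 \pi}{2 a^{2}},$$
so $\int_{0}^{\infty} - \frac{5}{\left(a^{2} + u^{2}\right)^{2}} \, du = - \frac{5 \pi}{4 a^{3}}$.

Repeating — each differentiation of $1/(u^2+a^2)^j$ produces $-2ja/(u^2+a^2)^{j+1}$ — and dividing through by $-2ja$ at each step yields, after $2$ differentiations in total,
$$\int_{0}^{\infty} - \frac{5}{\left(a^{2} + u^{2}\right)^{3}} \, du = - \frac{15 \pi}{16 a^{5}}.$$

Setting $a = 5$:
$$I = - \frac{3 \pi}{10000}.$$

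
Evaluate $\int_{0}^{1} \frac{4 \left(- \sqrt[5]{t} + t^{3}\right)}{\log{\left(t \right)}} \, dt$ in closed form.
$- \log{\left(\frac{81}{10000} \right)}$

Introduce a parameter $a$ in the exponent: let $I(a) = \int_{0}^{1} \frac{4 \left(t^{3} - t^{a}\right)}{\log{\left(t \right)}} \, dt$.

Since $\dfrac{\partial}{\partial a}\,t^{a} = t^{a} \ln t$, the $\ln t$ in the denominator cancels and
$$\frac{dI}{da} = \int_{0}^{1} -4 t^{a} \, dt = -4 \left[\frac{t^{a+1}}{a+1}\right]_0^1 = - \frac{4}{a + 1}.$$

Integrating with respect to $a$ gives $I(a) = - \log{\left(\frac{\left(a + 1\right)^{4}}{256} \right)} + C$.

At $a = 3$ the integrand is identically $0$, so $I(3) = 0$. The closed form gives $0$, hence $C = 0$.

Setting $a = \frac{1}{5}$:
$$I = - \log{\left(\frac{81}{10000} \right)}.$$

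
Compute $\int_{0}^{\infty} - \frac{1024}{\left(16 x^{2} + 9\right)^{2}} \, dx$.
$- \frac{64 \pi}{27}$

Start from the standard arctangent integral
$$J(a) = \int_{0}^{\infty} - \frac{4}{a^{2} + x^{2}} \, dx = - \frac{2 \pi}{a}.$$

Differentiating under the integral sign with respect to $a$,
$$\frac{dJ}{da} = \int_{0}^{\infty} \frac{8 a}{\left(a^{2} + x^{2}\right)^{2}} \, dx = \frac{2 \pi}{a^{2}},$$
so $\int_{0}^{\infty} - \frac{4}{\left(a^{2} + x^{2}\right)^{2}} \, dx = - \frac{\pi}{a^{3}}$.

Setting $a = \frac{3}{4}$:
$$I = - \frac{64 \pi}{27}.$$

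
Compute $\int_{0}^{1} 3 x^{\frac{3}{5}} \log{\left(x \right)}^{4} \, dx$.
$\frac{28125}{4096}$

Begin with the known integral
$$J(a) = \int_{0}^{1} 3 x^{a} \, dx = \frac{3}{a + 1}.$$

Differentiating under the integral sign brings down a factor of $\ln x$:
$$\frac{dJ}{da} = \int_{0}^{1} 3 x^{a} \log{\left(x \right)} \, dx = - \frac{3}{\left(a + 1\right)^{2}}.$$

Repeating $4$ times in total — each differentiation brings down another $\ln x$ — gives
$$\frac{d^{4}J}{da^{4}} = \int_{0}^{1} 3 x^{a} \log{\left(x \right)}^{4} \, dx = \frac{72}{\left(a + 1\right)^{5}},$$
and the integrand here is exactly the target integrand, so $I = \frac{72}{\left(a + 1\right)^{5}}$.

Setting $a = \frac{3}{5}$:
$$I = \frac{28125}{4096}.$$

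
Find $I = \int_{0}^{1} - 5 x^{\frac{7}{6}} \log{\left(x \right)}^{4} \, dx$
$- \frac{933120}{371293}$

Begin with the known integral
$$J(a) = \int_{0}^{1} - 5 x^{a} \, dx = - \frac{5}{a + 1}.$$

Differentiating under the integral sign brings down a factor of $\ln x$:
$$\frac{dJ}{da} = \int_{0}^{1} - 5 x^{a} \log{\left(x \right)} \, dx = \frac{5}{\left(a + 1\right)^{2}}.$$

Repeating $4$ times in total — each differentiation brings down another $\ln x$ — gives
$$\frac{d^{4}J}{da^{4}} = \int_{0}^{1} - 5 x^{a} \log{\left(x \right)}^{4} \, dx = - \frac{120}{\left(a + 1\right)^{5}},$$
and the integrand here is exactly the target integrand, so $I = - \frac{120}{\left(a + 1\right)^{5}}$.

Setting $a = \frac{7}{6}$:
$$I = - \frac{933120}{371293}.$$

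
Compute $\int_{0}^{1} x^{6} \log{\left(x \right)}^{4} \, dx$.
$\frac{24}{16807}$

Consider the simpler parametrised integral
$$J(a) = \int_{0}^{1} x^{a} \, dx = \frac{1}{a + 1}.$$

Differentiating under the integral sign brings down a factor of $\ln x$:
$$\frac{dJ}{da} = \int_{0}^{1} x^{a} \log{\left(x \right)} \, dx = - \frac{1}{\left(a + 1\right)^{2}}.$$

Repeating $4$ times in total — each differentiation brings down another $\ln x$ — gives
$$\frac{d^{4}J}{da^{4}} = \int_{0}^{1} x^{a} \log{\left(x \right)}^{4} \, dx = \frac{24}{\left(a + 1\right)^{5}},$$
and the integrand here is exactly the target integrand, so $I = \frac{24}{\left(a + 1\right)^{5}}$.

Setting $a = 6$:
$$I = \frac{24}{16807}.$$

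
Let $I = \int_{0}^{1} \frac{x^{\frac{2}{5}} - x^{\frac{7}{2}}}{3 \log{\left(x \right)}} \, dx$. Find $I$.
$\log{\left(\frac{\sqrt[3]{1050}}{15} \right)}$

Replace the exponent $\frac{7}{2}$ by a parameter $a$: let $I(a) = \int_{0}^{1} \frac{x^{\frac{2}{5}} - x^{a}}{3 \log{\left(x \right)}} \, dx$.

Since $\dfrac{\partial}{\partial a}\,x^{a} = x^{a} \ln x$, the $\ln x$ in the denominator cancels and
$$\frac{dI}{da} = \int_{0}^{1} - \frac{1}{3} x^{a} \, dx = - \frac{1}{3} \left[\frac{x^{a+1}}{a+1}\right]_0^1 = - \frac{1}{3 a + 3}.$$

Integrating with respect to $a$ gives $I(a) = - \frac{\log{\left(a + 1 \right)}}{3} - \frac{\log{\left(5 \right)}}{3} + \frac{\log{\left(7 \right)}}{3} + C$.

At $a = \frac{2}{5}$ the integrand is identically $0$, so $I(\frac{2}{5}) = 0$. The closed form gives $0$, hence $C = 0$.

Setting $a = \frac{7}{2}$:
$$I = \log{\left(\frac{\sqrt[3]{1050}}{15} \right)}.$$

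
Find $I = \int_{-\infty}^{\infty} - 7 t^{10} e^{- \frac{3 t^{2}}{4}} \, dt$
$- \frac{15680 \sqrt{3} \sqrt{\pi}}{27}$

Consider the simpler parametrised integral
$$J(a) = \int_{-\infty}^{\infty} - 7 e^{- a t^{2}} \, dt = - \frac{7 \sqrt{\pi}}{\sqrt{a}}.$$

Differentiating under the integral sign brings down a factor of $(-t^2)$:
$$\frac{dJ}{da} = \int_{-\infty}^{\infty} 7 t^{2} e^{- a t^{2}} \, dt = \frac{7 \sqrt{\pi}}{2 a^{\frac{3}{2}}}.$$

Repeating $5$ times in total — each differentiation brings down another $(-t^2)$ — gives
$$\frac{d^{5}J}{da^{5}} = \int_{-\infty}^{\infty} 7 t^{10} e^{- a t^{2}} \, dt = \frac{6615 \sqrt{\pi}}{32 a^{\frac{11}{2}}},$$
and the integrand here is $(-1)^{5}$ times the target integrand, so $I = (-1)^{5}\,\frac{d^{5}J}{da^{5}} = - \frac{6615 \sqrt{\pi}}{32 a^{\frac{11}{2}}}$.

Setting $a = \frac{3}{4}$:
$$I = - \frac{15680 \sqrt{3} \sqrt{\pi}}{27}.$$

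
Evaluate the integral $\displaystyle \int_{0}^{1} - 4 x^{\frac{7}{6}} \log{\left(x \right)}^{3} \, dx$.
$\frac{31104}{28561}$

Begin with the known integral
$$J(a) = \int_{0}^{1} - 4 x^{a} \, dx = - \frac{4}{a + 1}.$$

Differentiating under the integral sign brings down a factor of $\ln x$:
$$\frac{dJ}{da} = \int_{0}^{1} - 4 x^{a} \log{\left(x \right)} \, dx = \frac{4}{\left(a + 1\right)^{2}}.$$

Repeating $3$ times in total — each differentiation brings down another $\ln x$ — gives
$$\frac{d^{3}J}{da^{3}} = \int_{0}^{1} - 4 x^{a} \log{\left(x \right)}^{3} \, dx = \frac{24}{\left(a + 1\right)^{4}},$$
and the integrand here is exactly the target integrand, so $I = \frac{24}{\left(a + 1\right)^{4}}$.

Setting $a = \frac{7}{6}$:
$$I = \frac{31104}{28561}.$$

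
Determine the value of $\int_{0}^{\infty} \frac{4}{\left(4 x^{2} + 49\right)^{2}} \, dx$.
$\frac{\pi}{686}$

Recall the elementary integral
$$J(a) = \int_{0}^{\infty} \frac{1}{4 \left(a^{2} + x^{2}\right)} \, dx = \frac{\pi}{8 a}.$$

Differentiating under the integral sign with respect to $a$,
$$\frac{dJ}{da} = \int_{0}^{\infty} - \frac{a}{2 \left(a^{2} + x^{2}\right)^{2}} \, dx = - \frac{\pi}{8 a^{2}},$$
so $\int_{0}^{\infty} \frac{1}{4 \left(a^{2} + x^{2}\right)^{2}} \, dx = \frac{\pi}{16 a^{3}}$.

Setting $a = \frac{7}{2}$:
$$I = \frac{\pi}{686}.$$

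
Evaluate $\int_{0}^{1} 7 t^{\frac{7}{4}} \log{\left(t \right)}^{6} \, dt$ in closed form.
$\frac{82575360}{19487171}$

Start from the elementary integral
$$J(a) = \int_{0}^{1} 7 t^{a} \, dt = \frac{7}{a + 1}.$$

Differentiating under the integral sign brings down a factor of $\ln t$:
$$\frac{dJ}{da} = \int_{0}^{1} 7 t^{a} \log{\left(t \right)} \, dt = - \frac{7}{\left(a + 1\right)^{2}}.$$

Repeating $6$ times in total — each differentiation brings down another $\ln t$ — gives
$$\frac{d^{6}J}{da^{6}} = \int_{0}^{1} 7 t^{a} \log{\left(t \right)}^{6} \, dt = \frac{5040}{\left(a + 1\right)^{7}},$$
and the integrand here is exactly the target integrand, so $I = \frac{5040}{\left(a + 1\right)^{7}}$.

Setting $a = \frac{7}{4}$:
$$I = \frac{82575360}{19487171}.$$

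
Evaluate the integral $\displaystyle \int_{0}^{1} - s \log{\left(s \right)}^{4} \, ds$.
$- \frac{3}{4}$

Consider the simpler parametrised integral
$$J(a) = \int_{0}^{1} - s^{a} \, ds = - \frac{1}{a + 1}.$$

Differentiating under the integral sign brings down a factor of $\ln s$:
$$\frac{dJ}{da} = \int_{0}^{1} - s^{a} \log{\left(s \right)} \, ds = \frac{1}{\left(a + 1\right)^{2}}.$$

Repeating $4$ times in total — each differentiation brings down another $\ln s$ — gives
$$\frac{d^{4}J}{da^{4}} = \int_{0}^{1} - s^{a} \log{\left(s \right)}^{4} \, ds = - \frac{24}{\left(a + 1\right)^{5}},$$
and the integrand here is exactly the target integrand, so $I = - \frac{24}{\left(a + 1\right)^{5}}$.

Setting $a = 1$:
$$I = - \frac{3}{4}.$$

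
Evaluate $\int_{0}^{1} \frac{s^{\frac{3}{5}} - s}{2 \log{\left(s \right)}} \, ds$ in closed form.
$- \frac{\log{\left(5 \right)}}{2} + \log{\left(2 \right)}$

Replace the exponent $\frac{3}{5}$ by a parameter $a$: let $I(a) = \int_{0}^{1} \frac{- s + s^{a}}{2 \log{\left(s \right)}} \, ds$.

Since $\dfrac{\partial}{\partial a}\,s^{a} = s^{a} \ln s$, the $\ln s$ in the denominator cancels and
$$\frac{dI}{da} = \int_{0}^{1} \frac{1}{2} s^{a} \, ds = \frac{1}{2} \left[\frac{s^{a+1}}{a+1}\right]_0^1 = \frac{1}{2 \left(a + 1\right)}.$$

Integrating with respect to $a$ gives $I(a) = \frac{\log{\left(a + 1 \right)}}{2} - \frac{\log{\left(2 \right)}}{2} + C$.

At $a = 1$ the integrand is identically $0$, so $I(1) = 0$. The closed form gives $0$, hence $C = 0$.

Setting $a = \frac{3}{5}$:
$$I = - \frac{\log{\left(5 \right)}}{2} + \log{\left(2 \right)}.$$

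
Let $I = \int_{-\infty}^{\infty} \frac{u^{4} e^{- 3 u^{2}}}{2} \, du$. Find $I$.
$\frac{\sqrt{3} \sqrt{\pi}}{72}$

Start from the elementary integral
$$J(a) = \int_{-\infty}^{\infty} \frac{e^{- a u^{2}}}{2} \, du = \frac{\sqrt{\pi}}{2 \sqrt{a}}.$$

Differentiating under the integral sign brings down a factor of $(-u^2)$:
$$\frac{dJ}{da} = \int_{-\infty}^{\infty} - \frac{u^{2} e^{- a u^{2}}}{2} \, du = - \frac{\sqrt{\pi}}{4 a^{\frac{3}{2}}}.$$

Repeating twice in total — each differentiation brings down another $(-u^2)$ — gives
$$\frac{d^{2}J}{da^{2}} = \int_{-\infty}^{\infty} \frac{u^{4} e^{- a u^{2}}}{2} \, du = \frac{3 \sqrt{\pi}}{8 a^{\frac{5}{2}}},$$
and the integrand here is exactly the target integrand, so $I = \frac{3 \sqrt{\pi}}{8 a^{\frac{5}{2}}}$.

Setting $a = 3$:
$$I = \frac{\sqrt{3} \sqrt{\pi}}{72}.$$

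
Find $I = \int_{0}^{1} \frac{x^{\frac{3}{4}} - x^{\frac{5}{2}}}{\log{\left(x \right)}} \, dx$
$- \log{\left(2 \right)}$

Introduce a parameter $a$ in the exponent: let $I(a) = \int_{0}^{1} \frac{x^{\frac{3}{4}} - x^{a}}{\log{\left(x \right)}} \, dx$.

Since $\dfrac{\partial}{\partial a}\,x^{a} = x^{a} \ln x$, the $\ln x$ in the denominator cancels and
$$\frac{dI}{da} = \int_{0}^{1} -1 x^{a} \, dx = -1 \left[\frac{x^{a+1}}{a+1}\right]_0^1 = - \frac{1}{a + 1}.$$

Integrating with respect to $a$ gives $I(a) = - \log{\left(\frac{4 a}{7} + \frac{4}{7} \right)} + C$.

At $a = \frac{3}{4}$ the integrand is identically $0$, so $I(\frac{3}{4}) = 0$. The closed form gives $0$, hence $C = 0$.

Setting $a = \frac{5}{2}$:
$$I = - \log{\left(2 \right)}.$$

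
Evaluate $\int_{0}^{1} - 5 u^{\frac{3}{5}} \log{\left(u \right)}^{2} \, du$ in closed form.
$- \frac{625}{256}$

Begin with the known integral
$$J(a) = \int_{0}^{1} - 5 u^{a} \, du = - \frac{5}{a + 1}.$$

Differentiating under the integral sign brings down a factor of $\ln u$:
$$\frac{dJ}{da} = \int_{0}^{1} - 5 u^{a} \log{\left(u \right)} \, du = \frac{5}{\left(a + 1\right)^{2}}.$$

Repeating twice in total — each differentiation brings down another $\ln u$ — gives
$$\frac{d^{2}J}{da^{2}} = \int_{0}^{1} - 5 u^{a} \log{\left(u \right)}^{2} \, du = - \frac{10}{\left(a + 1\right)^{3}},$$
and the integrand here is exactly the target integrand, so $I = - \frac{10}{\left(a + 1\right)^{3}}$.

Setting $a = \frac{3}{5}$:
$$I = - \frac{625}{256}.$$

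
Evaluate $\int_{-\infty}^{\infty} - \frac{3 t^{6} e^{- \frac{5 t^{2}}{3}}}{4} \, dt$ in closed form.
$- \frac{243 \sqrt{15} \sqrt{\pi}}{4000}$

Start from the elementary integral
$$J(a) = \int_{-\infty}^{\infty} - \frac{3 e^{- a t^{2}}}{4} \, dt = - \frac{3 \sqrt{\pi}}{4 \sqrt{a}}.$$

Differentiating under the integral sign brings down a factor of $(-t^2)$:
$$\frac{dJ}{da} = \int_{-\infty}^{\infty} \frac{3 t^{2} e^{- a t^{2}}}{4} \, dt = \frac{3 \sqrt{\pi}}{8 a^{\frac{3}{2}}}.$$

Repeating $3$ times in total — each differentiation brings down another $(-t^2)$ — gives
$$\frac{d^{3}J}{da^{3}} = \int_{-\infty}^{\infty} \frac{3 t^{6} e^{- a t^{2}}}{4} \, dt = \frac{45 \sqrt{\pi}}{32 a^{\frac{7}{2}}},$$
and the integrand here is $(-1)^{3}$ times the target integrand, so $I = (-1)^{3}\,\frac{d^{3}J}{da^{3}} = - \frac{45 \sqrt{\pi}}{32 a^{\frac{7}{2}}}$.

Setting $a = \frac{5}{3}$:
$$I = - \frac{243 \sqrt{15} \sqrt{\pi}}{4000}.$$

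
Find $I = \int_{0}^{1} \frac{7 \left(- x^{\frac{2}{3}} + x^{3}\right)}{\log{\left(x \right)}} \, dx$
$- \log{\left(\frac{78125}{35831808} \right)}$

Consider the one-parameter family: let $I(a) = \int_{0}^{1} \frac{7 \left(x^{3} - x^{a}\right)}{\log{\left(x \right)}} \, dx$.

Since $\dfrac{\partial}{\partial a}\,x^{a} = x^{a} \ln x$, the $\ln x$ in the denominator cancels and
$$\frac{dI}{da} = \int_{0}^{1} -7 x^{a} \, dx = -7 \left[\frac{x^{a+1}}{a+1}\right]_0^1 = - \frac{7}{a + 1}.$$

Integrating with respect to $a$ gives $I(a) = - \log{\left(\frac{\left(a + 1\right)^{7}}{16384} \right)} + C$.

At $a = 3$ the integrand is identically $0$, so $I(3) = 0$. The closed form gives $0$, hence $C = 0$.

Setting $a = \frac{2}{3}$:
$$I = - \log{\left(\frac{78125}{35831808} \right)}.$$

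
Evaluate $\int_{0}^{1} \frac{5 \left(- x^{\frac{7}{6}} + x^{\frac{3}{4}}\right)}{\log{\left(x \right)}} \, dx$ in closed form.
$- \log{\left(\frac{11881376}{4084101} \right)}$

Replace the exponent $\frac{7}{6}$ by a parameter $a$: let $I(a) = \int_{0}^{1} \frac{5 \left(x^{\frac{3}{4}} - x^{a}\right)}{\log{\left(x \right)}} \, dx$.

Since $\dfrac{\partial}{\partial a}\,x^{a} = x^{a} \ln x$, the $\ln x$ in the denominator cancels and
$$\frac{dI}{da} = \int_{0}^{1} -5 x^{a} \, dx = -5 \left[\frac{x^{a+1}}{a+1}\right]_0^1 = - \frac{5}{a + 1}.$$

Integrating with respect to $a$ gives $I(a) = - \log{\left(\frac{1024 \left(a + 1\right)^{5}}{16807} \right)} + C$.

At $a = \frac{3}{4}$ the integrand is identically $0$, so $I(\frac{3}{4}) = 0$. The closed form gives $0$, hence $C = 0$.

Setting $a = \frac{7}{6}$:
$$I = - \log{\left(\frac{11881376}{4084101} \right)}.$$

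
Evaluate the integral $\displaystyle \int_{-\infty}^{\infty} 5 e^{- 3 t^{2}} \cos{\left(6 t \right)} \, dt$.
$\frac{5 \sqrt{3} \sqrt{\pi}}{3 e^{3}}$

Treat the cosine frequency as a parameter and define $I(b) = \int_{-\infty}^{\infty} 5 e^{- 3 t^{2}} \cos{\left(b t \right)} \, dt$.

Differentiating under the integral sign,
$$I'(b) = \int_{-\infty}^{\infty} - 5 t e^{- 3 t^{2}} \sin{\left(b t \right)} \, dt.$$

Integrate $\int_{-\infty}^{\infty} t \sin(b t)\, e^{- 3 t^{2}}\, dt$ by parts with $u = \sin(b t)$ and $dv = t\, e^{- 3 t^{2}}\, dt$, giving $v = - \frac{e^{- 3 t^{2}}}{6}$. The boundary term vanishes and
$$\int_{-\infty}^{\infty} t \sin(b t)\, e^{- 3 t^{2}}\, dt = \frac{b}{6} \int_{-\infty}^{\infty} \cos(b t)\, e^{- 3 t^{2}}\, dt,$$
so $I'(b) = - \frac{b}{6}\, I(b)$.

This is a separable first-order ODE; solving with the initial condition $I(0) = \int_{-\infty}^{\infty} 5 e^{- 3 t^{2}}\,dt = \frac{5 \sqrt{3} \sqrt{\pi}}{3}$ gives
$$I(b) = \frac{5 \sqrt{3} \sqrt{\pi} e^{- \frac{b^{2}}{12}}}{3}.$$

Setting $b = 6$:
$$I = \frac{5 \sqrt{3} \sqrt{\pi}}{3 e^{3}}.$$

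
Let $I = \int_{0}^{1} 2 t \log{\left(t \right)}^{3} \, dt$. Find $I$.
$- \frac{3}{4}$

Start from the elementary integral
$$J(a) = \int_{0}^{1} 2 t^{a} \, dt = \frac{2}{a + 1}.$$

Differentiating under the integral sign brings down a factor of $\ln t$:
$$\frac{dJ}{da} = \int_{0}^{1} 2 t^{a} \log{\left(t \right)} \, dt = - \frac{2}{\left(a + 1\right)^{2}}.$$

Repeating $3$ times in total — each differentiation brings down another $\ln t$ — gives
$$\frac{d^{3}J}{da^{3}} = \int_{0}^{1} 2 t^{a} \log{\left(t \right)}^{3} \, dt = - \frac{12}{\left(a + 1\right)^{4}},$$
and the integrand here is exactly the target integrand, so $I = - \frac{12}{\left(a + 1\right)^{4}}$.

Setting $a = 1$:
$$I = - \frac{3}{4}.$$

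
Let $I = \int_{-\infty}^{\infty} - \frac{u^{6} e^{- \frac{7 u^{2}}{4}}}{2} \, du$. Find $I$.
$- \frac{120 \sqrt{7} \sqrt{\pi}}{2401}$

Start from the elementary integral
$$J(a) = \int_{-\infty}^{\infty} - \frac{e^{- a u^{2}}}{2} \, du = - \frac{\sqrt{\pi}}{2 \sqrt{a}}.$$

Differentiating under the integral sign brings down a factor of $(-u^2)$:
$$\frac{dJ}{da} = \int_{-\infty}^{\infty} \frac{u^{2} e^{- a u^{2}}}{2} \, du = \frac{\sqrt{\pi}}{4 a^{\frac{3}{2}}}.$$

Repeating $3$ times in total — each differentiation brings down another $(-u^2)$ — gives
$$\frac{d^{3}J}{da^{3}} = \int_{-\infty}^{\infty} \frac{u^{6} e^{- a u^{2}}}{2} \, du = \frac{15 \sqrt{\pi}}{16 a^{\frac{7}{2}}},$$
and the integrand here is $(-1)^{3}$ times the target integrand, so $I = (-1)^{3}\,\frac{d^{3}J}{da^{3}} = - \frac{15 \sqrt{\pi}}{16 a^{\frac{7}{2}}}$.

Setting $a = \frac{7}{4}$:
$$I = - \frac{120 \sqrt{7} \sqrt{\pi}}{2401}.$$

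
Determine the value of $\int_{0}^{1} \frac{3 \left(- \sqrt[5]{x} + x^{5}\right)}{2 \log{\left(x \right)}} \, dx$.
$\frac{3 \log{\left(5 \right)}}{2}$

Introduce a parameter $a$ in the exponent: let $I(a) = \int_{0}^{1} \frac{3 \left(x^{5} - x^{a}\right)}{2 \log{\left(x \right)}} \, dx$.

Since $\dfrac{\partial}{\partial a}\,x^{a} = x^{a} \ln x$, the $\ln x$ in the denominator cancels and
$$\frac{dI}{da} = \int_{0}^{1} - \frac{3}{2} x^{a} \, dx = - \frac{3}{2} \left[\frac{x^{a+1}}{a+1}\right]_0^1 = - \frac{3}{2 a + 2}.$$

Integrating with respect to $a$ gives $I(a) = - \frac{3 \log{\left(a + 1 \right)}}{2} + \frac{3 \log{\left(6 \right)}}{2} + C$.

At $a = 5$ the integrand is identically $0$, so $I(5) = 0$. The closed form gives $0$, hence $C = 0$.

Setting $a = \frac{1}{5}$:
$$I = \frac{3 \log{\left(5 \right)}}{2}.$$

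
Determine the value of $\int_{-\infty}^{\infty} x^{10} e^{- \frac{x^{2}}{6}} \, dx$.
$229635 \sqrt{6} \sqrt{\pi}$

Begin with the known integral
$$J(a) = \int_{-\infty}^{\infty} e^{- a x^{2}} \, dx = \frac{\sqrt{\pi}}{\sqrt{a}}.$$

Differentiating under the integral sign brings down a factor of $(-x^2)$:
$$\frac{dJ}{da} = \int_{-\infty}^{\infty} - x^{2} e^{- a x^{2}} \, dx = - \frac{\sqrt{\pi}}{2 a^{\frac{3}{2}}}.$$

Repeating $5$ times in total — each differentiation brings down another $(-x^2)$ — gives
$$\frac{d^{5}J}{da^{5}} = \int_{-\infty}^{\infty} - x^{10} e^{- a x^{2}} \, dx = - \frac{945 \sqrt{\pi}}{32 a^{\frac{11}{2}}},$$
and the integrand here is $(-1)^{5}$ times the target integrand, so $I = (-1)^{5}\,\frac{d^{5}J}{da^{5}} = \frac{945 \sqrt{\pi}}{32 a^{\frac{11}{2}}}$.

Setting $a = \frac{1}{6}$:
$$I = 229635 \sqrt{6} \sqrt{\pi}.$$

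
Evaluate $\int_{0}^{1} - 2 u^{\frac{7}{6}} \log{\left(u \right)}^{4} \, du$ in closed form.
$- \frac{373248}{371293}$

Start from the elementary integral
$$J(a) = \int_{0}^{1} - 2 u^{a} \, du = - \frac{2}{a + 1}.$$

Differentiating under the integral sign brings down a factor of $\ln u$:
$$\frac{dJ}{da} = \int_{0}^{1} - 2 u^{a} \log{\left(u \right)} \, du = \frac{2}{\left(a + 1\right)^{2}}.$$

Repeating $4$ times in total — each differentiation brings down another $\ln u$ — gives
$$\frac{d^{4}J}{da^{4}} = \int_{0}^{1} - 2 u^{a} \log{\left(u \right)}^{4} \, du = - \frac{48}{\left(a + 1\right)^{5}},$$
and the integrand here is exactly the target integrand, so $I = - \frac{48}{\left(a + 1\right)^{5}}$.

Setting $a = \frac{7}{6}$:
$$I = - \frac{373248}{371293}.$$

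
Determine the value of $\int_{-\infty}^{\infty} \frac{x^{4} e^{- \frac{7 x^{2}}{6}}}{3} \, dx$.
$\frac{9 \sqrt{42} \sqrt{\pi}}{343}$

Start from the elementary integral
$$J(a) = \int_{-\infty}^{\infty} \frac{e^{- a x^{2}}}{3} \, dx = \frac{\sqrt{\pi}}{3 \sqrt{a}}.$$

Differentiating under the integral sign brings down a factor of $(-x^2)$:
$$\frac{dJ}{da} = \int_{-\infty}^{\infty} - \frac{x^{2} e^{- a x^{2}}}{3} \, dx = - \frac{\sqrt{\pi}}{6 a^{\frac{3}{2}}}.$$

Repeating twice in total — each differentiation brings down another $(-x^2)$ — gives
$$\frac{d^{2}J}{da^{2}} = \int_{-\infty}^{\infty} \frac{x^{4} e^{- a x^{2}}}{3} \, dx = \frac{\sqrt{\pi}}{4 a^{\frac{5}{2}}},$$
and the integrand here is exactly the target integrand, so $I = \frac{\sqrt{\pi}}{4 a^{\frac{5}{2}}}$.

Setting $a = \frac{7}{6}$:
$$I = \frac{9 \sqrt{42} \sqrt{\pi}}{343}.$$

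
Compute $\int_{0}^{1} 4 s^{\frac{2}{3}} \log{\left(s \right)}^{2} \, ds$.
$\frac{216}{125}$

Consider the simpler parametrised integral
$$J(a) = \int_{0}^{1} 4 s^{a} \, ds = \frac{4}{a + 1}.$$

Differentiating under the integral sign brings down a factor of $\ln s$:
$$\frac{dJ}{da} = \int_{0}^{1} 4 s^{a} \log{\left(s \right)} \, ds = - \frac{4}{\left(a + 1\right)^{2}}.$$

Repeating twice in total — each differentiation brings down another $\ln s$ — gives
$$\frac{d^{2}J}{da^{2}} = \int_{0}^{1} 4 s^{a} \log{\left(s \right)}^{2} \, ds = \frac{8}{\left(a + 1\right)^{3}},$$
and the integrand here is exactly the target integrand, so $I = \frac{8}{\left(a + 1\right)^{3}}$.

Setting $a = \frac{2}{3}$:
$$I = \frac{216}{125}.$$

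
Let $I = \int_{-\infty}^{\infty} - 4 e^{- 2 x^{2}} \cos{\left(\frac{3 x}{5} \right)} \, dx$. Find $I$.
$- \frac{2 \sqrt{2} \sqrt{\pi}}{e^{\frac{9}{200}}}$

Treat the cosine frequency as a parameter and define $I(b) = \int_{-\infty}^{\infty} - 4 e^{- 2 x^{2}} \cos{\left(b x \right)} \, dx$.

Differentiating under the integral sign,
$$I'(b) = \int_{-\infty}^{\infty} 4 x e^{- 2 x^{2}} \sin{\left(b x \right)} \, dx.$$

Integrate $\int_{-\infty}^{\infty} x \sin(b x)\, e^{- 2 x^{2}}\, dx$ by parts with $u = \sin(b x)$ and $dv = x\, e^{- 2 x^{2}}\, dx$, giving $v = - \frac{e^{- 2 x^{2}}}{4}$. The boundary term vanishes and
$$\int_{-\infty}^{\infty} x \sin(b x)\, e^{- 2 x^{2}}\, dx = \frac{b}{4} \int_{-\infty}^{\infty} \cos(b x)\, e^{- 2 x^{2}}\, dx,$$
so $I'(b) = - \frac{b}{4}\, I(b)$.

This is a separable first-order ODE; solving with the initial condition $I(0) = \int_{-\infty}^{\infty} - 4 e^{- 2 x^{2}}\,dx = - 2 \sqrt{2} \sqrt{\pi}$ gives
$$I(b) = - 2 \sqrt{2} \sqrt{\pi} e^{- \frac{b^{2}}{8}}.$$

Setting $b = \frac{3}{5}$:
$$I = - \frac{2 \sqrt{2} \sqrt{\pi}}{e^{\frac{9}{200}}}.$$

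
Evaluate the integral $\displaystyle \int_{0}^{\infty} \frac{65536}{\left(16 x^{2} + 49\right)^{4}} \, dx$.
$\frac{2560 \pi}{823543}$

Recall the elementary integral
$$J(a) = \int_{0}^{\infty} \frac{1}{a^{2} + x^{2}} \, dx = \frac{\pi}{2 a}.$$

Differentiating under the integral sign with respect to $a$,
$$\frac{dJ}{da} = \int_{0}^{\infty} - \frac{2 a}{\left(a^{2} + x^{2}\right)^{2}} \, dx = - \frac{\pi}{2 a^{2}},$$
so $\int_{0}^{\infty} \frac{1}{\left(a^{2} + x^{2}\right)^{2}} \, dx = \frac{\pi}{4 a^{3}}$.

Repeating — each differentiation of $1/(x^2+a^2)^j$ produces $-2ja/(x^2+a^2)^{j+1}$ — and dividing through by $-2ja$ at each step yields, after $3$ differentiations in total,
$$\int_{0}^{\infty} \frac{1}{\left(a^{2} + x^{2}\right)^{4}} \, dx = \frac{5 \pi}{32 a^{7}}.$$

Setting $a = \frac{7}{4}$:
$$I = \frac{2560 \pi}{823543}.$$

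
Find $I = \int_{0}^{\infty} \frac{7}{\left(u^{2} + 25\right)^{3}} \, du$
$\frac{21 \pi}{50000}$

Recall the elementary integral
$$J(a) = \int_{0}^{\infty} \frac{7}{a^{2} + u^{2}} \, du = \frac{7 \pi}{2 a}.$$

Differentiating under the integral sign with respect to $a$,
$$\frac{dJ}{da} = \int_{0}^{\infty} - \frac{14 a}{\left(a^{2} + u^{2}\right)^{2}} \, du = - \frac{7 \pi}{2 a^{2}},$$
so $\int_{0}^{\infty} \frac{7}{\left(a^{2} + u^{2}\right)^{2}} \, du = \frac{7 \pi}{4 a^{3}}$.

Repeating — each differentiation of $1/(u^2+a^2)^j$ produces $-2ja/(u^2+a^2)^{j+1}$ — and dividing through by $-2ja$ at each step yields, after $2$ differentiations in total,
$$\int_{0}^{\infty} \frac{7}{\left(a^{2} + u^{2}\right)^{3}} \, du = \frac{21 \pi}{16 a^{5}}.$$

Setting $a = 5$:
$$I = \frac{21 \pi}{50000}.$$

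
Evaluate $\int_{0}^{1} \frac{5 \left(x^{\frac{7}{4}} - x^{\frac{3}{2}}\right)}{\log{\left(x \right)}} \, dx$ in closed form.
$- \log{\left(\frac{100000}{161051} \right)}$

Introduce a parameter $a$ in the exponent: let $I(a) = \int_{0}^{1} \frac{5 \left(x^{\frac{7}{4}} - x^{a}\right)}{\log{\left(x \right)}} \, dx$.

Since $\dfrac{\partial}{\partial a}\,x^{a} = x^{a} \ln x$, the $\ln x$ in the denominator cancels and
$$\frac{dI}{da} = \int_{0}^{1} -5 x^{a} \, dx = -5 \left[\frac{x^{a+1}}{a+1}\right]_0^1 = - \frac{5}{a + 1}.$$

Integrating with respect to $a$ gives $I(a) = - \log{\left(\frac{1024 \left(a + 1\right)^{5}}{161051} \right)} + C$.

At $a = \frac{7}{4}$ the integrand is identically $0$, so $I(\frac{7}{4}) = 0$. The closed form gives $0$, hence $C = 0$.

Setting $a = \frac{3}{2}$:
$$I = - \log{\left(\frac{100000}{161051} \right)}.$$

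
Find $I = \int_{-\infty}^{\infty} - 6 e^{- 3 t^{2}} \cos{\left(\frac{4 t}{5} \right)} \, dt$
$- \frac{2 \sqrt{3} \sqrt{\pi}}{e^{\frac{4}{75}}}$

Let $b$ denote the cosine frequency and define $I(b) = \int_{-\infty}^{\infty} - 6 e^{- 3 t^{2}} \cos{\left(b t \right)} \, dt$.

Differentiating under the integral sign,
$$I'(b) = \int_{-\infty}^{\infty} 6 t e^{- 3 t^{2}} \sin{\left(b t \right)} \, dt.$$

Integrate $\int_{-\infty}^{\infty} t \sin(b t)\, e^{- 3 t^{2}}\, dt$ by parts with $u = \sin(b t)$ and $dv = t\, e^{- 3 t^{2}}\, dt$, giving $v = - \frac{e^{- 3 t^{2}}}{6}$. The boundary term vanishes and
$$\int_{-\infty}^{\infty} t \sin(b t)\, e^{- 3 t^{2}}\, dt = \frac{b}{6} \int_{-\infty}^{\infty} \cos(b t)\, e^{- 3 t^{2}}\, dt,$$
so $I'(b) = - \frac{b}{6}\, I(b)$.

This is a separable first-order ODE; solving with the initial condition $I(0) = \int_{-\infty}^{\infty} - 6 e^{- 3 t^{2}}\,dt = - 2 \sqrt{3} \sqrt{\pi}$ gives
$$I(b) = - 2 \sqrt{3} \sqrt{\pi} e^{- \frac{b^{2}}{12}}.$$

Setting $b = \frac{4}{5}$:
$$I = - \frac{2 \sqrt{3} \sqrt{\pi}}{e^{\frac{4}{75}}}.$$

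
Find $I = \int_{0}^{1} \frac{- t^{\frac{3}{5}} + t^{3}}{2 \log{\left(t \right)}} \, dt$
$- \log{\left(2 \right)} + \frac{\log{\left(10 \right)}}{2}$

Consider the one-parameter family: let $I(a) = \int_{0}^{1} \frac{- t^{\frac{3}{5}} + t^{a}}{2 \log{\left(t \right)}} \, dt$.

Since $\dfrac{\partial}{\partial a}\,t^{a} = t^{a} \ln t$, the $\ln t$ in the denominator cancels and
$$\frac{dI}{da} = \int_{0}^{1} \frac{1}{2} t^{a} \, dt = \frac{1}{2} \left[\frac{t^{a+1}}{a+1}\right]_0^1 = \frac{1}{2 \left(a + 1\right)}.$$

Integrating with respect to $a$ gives $I(a) = \log{\left(\frac{\sqrt{10} \sqrt{a + 1}}{4} \right)} + C$.

At $a = \frac{3}{5}$ the integrand is identically $0$, so $I(\frac{3}{5}) = 0$. The closed form gives $0$, hence $C = 0$.

Setting $a = 3$:
$$I = - \log{\left(2 \right)} + \frac{\log{\left(10 \right)}}{2}.$$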